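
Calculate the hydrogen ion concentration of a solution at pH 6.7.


[H+] = 10^(-pH)
[H+] = 10^(-6.7)
[H+] = 1.995e-07 M

1.995e-07 M


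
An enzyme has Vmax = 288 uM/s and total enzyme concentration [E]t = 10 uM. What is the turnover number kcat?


kcat = Vmax / [E]t
kcat = 288 / 10
kcat = 28.8 s^-1

28.8 s^-1


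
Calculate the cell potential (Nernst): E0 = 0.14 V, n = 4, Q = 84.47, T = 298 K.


E = E0 - (RT/nF) * ln(Q)
E = 0.14 - (8.314 * 298 / (4 * 96485)) * ln(84.47)
E = 0.1115 V

0.1115 V


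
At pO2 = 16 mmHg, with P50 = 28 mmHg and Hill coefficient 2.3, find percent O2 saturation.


Y = pO2^n / (P50^n + pO2^n)
Y = 16^2.3 / (28^2.3 + 16^2.3)
Y = 21.63%

21.63%


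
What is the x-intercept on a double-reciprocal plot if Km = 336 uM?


x-intercept = -1/Km
= -1/336
= -0.003 1/uM

-0.003 1/uM


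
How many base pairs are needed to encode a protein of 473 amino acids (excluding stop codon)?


Each amino acid = 1 codon = 3 bp
bp = 473 * 3 = 1419 bp

1419 bp


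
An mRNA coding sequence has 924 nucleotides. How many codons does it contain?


codons = nucleotides / 3
codons = 924 / 3 = 308

308


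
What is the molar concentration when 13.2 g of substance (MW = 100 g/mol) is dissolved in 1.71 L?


C = (mass / MW) / volume
C = (13.2 / 100) / 1.71
C = 0.0772 M

0.0772 M


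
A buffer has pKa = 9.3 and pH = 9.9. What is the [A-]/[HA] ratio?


[A-]/[HA] = 10^(pH - pKa)
= 10^(9.9 - 9.3)
= 3.9811

3.9811


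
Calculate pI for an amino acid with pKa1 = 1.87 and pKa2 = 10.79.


pI = (pKa1 + pKa2) / 2
pI = (1.87 + 10.79) / 2
pI = 6.33

6.33


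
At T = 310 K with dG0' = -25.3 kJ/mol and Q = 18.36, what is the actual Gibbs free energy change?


dG = dG0' + RT * ln(Q) / 1000
dG = -25.3 + 8.314 * 310 * ln(18.36) / 1000
dG = -17.7995 kJ/mol

-17.7995 kJ/mol


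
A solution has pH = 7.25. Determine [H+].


[H+] = 10^(-pH)
[H+] = 10^(-7.25)
[H+] = 5.623e-08 M

5.623e-08 M


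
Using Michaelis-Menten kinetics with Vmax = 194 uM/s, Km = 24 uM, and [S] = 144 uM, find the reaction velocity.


v = Vmax * [S] / (Km + [S])
v = 194 * 144 / (24 + 144)
v = 166.2857 uM/s

166.2857 uM/s


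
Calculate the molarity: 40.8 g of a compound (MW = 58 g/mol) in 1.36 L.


C = (mass / MW) / volume
C = (40.8 / 58) / 1.36
C = 0.5172 M

0.5172 M


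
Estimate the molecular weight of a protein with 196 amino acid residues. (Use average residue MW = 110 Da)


MW = n_residues * 110 Da
MW = 196 * 110
MW = 21560 Da

21560 Da


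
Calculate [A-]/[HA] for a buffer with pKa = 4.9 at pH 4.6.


[A-]/[HA] = 10^(pH - pKa)
= 10^(4.6 - 4.9)
= 0.5012

0.5012


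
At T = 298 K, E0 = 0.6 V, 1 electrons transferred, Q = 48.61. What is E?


E = E0 - (RT/nF) * ln(Q)
E = 0.6 - (8.314 * 298 / (1 * 96485)) * ln(48.61)
E = 0.5003 V

0.5003 V


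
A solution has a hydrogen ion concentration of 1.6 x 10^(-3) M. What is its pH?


pH = -log10([H+])
pH = -log10(1.6 x 10^(-3))
pH = 2.7959

2.7959


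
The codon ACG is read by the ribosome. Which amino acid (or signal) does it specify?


Standard genetic code lookup.
Codon ACG -> Thr

Thr


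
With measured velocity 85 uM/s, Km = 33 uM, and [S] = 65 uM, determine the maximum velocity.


Vmax = v * (Km + [S]) / [S]
Vmax = 85 * (33 + 65) / 65
Vmax = 128.1538 uM/s

128.1538 uM/s


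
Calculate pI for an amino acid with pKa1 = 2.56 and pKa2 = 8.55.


pI = (pKa1 + pKa2) / 2
pI = (2.56 + 8.55) / 2
pI = 5.555

5.555


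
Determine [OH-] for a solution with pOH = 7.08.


[OH-] = 10^(-pOH)
[OH-] = 10^(-7.08)
[OH-] = 8.318e-08 M

8.318e-08 M


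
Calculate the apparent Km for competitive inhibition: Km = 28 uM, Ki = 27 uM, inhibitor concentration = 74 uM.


Km_app = Km * (1 + [I]/Ki)
Km_app = 28 * (1 + 74/27)
Km_app = 104.7407 uM

104.7407 uM


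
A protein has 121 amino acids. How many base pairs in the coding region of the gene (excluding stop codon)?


Each amino acid = 1 codon = 3 bp
bp = 121 * 3 = 363 bp

363 bp


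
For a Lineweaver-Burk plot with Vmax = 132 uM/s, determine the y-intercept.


y-intercept = 1/Vmax
= 1/132
= 0.0076 s/uM

0.0076 s/uM


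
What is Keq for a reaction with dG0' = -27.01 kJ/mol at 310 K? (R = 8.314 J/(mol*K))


Keq = exp(-dG0 * 1000 / (R * T))
Keq = exp(-(-27.01) * 1000 / (8.314 * 310))
Keq = 35589.1822

35589.1822


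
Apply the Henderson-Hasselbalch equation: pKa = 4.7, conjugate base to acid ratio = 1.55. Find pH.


pH = pKa + log10([A-]/[HA])
pH = 4.7 + log10(1.55)
pH = 4.8903

4.8903


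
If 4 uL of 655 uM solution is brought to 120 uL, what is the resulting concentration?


C2 = C1 * V1 / V2
C2 = 655 * 4 / 120
C2 = 21.8333 uM

21.8333 uM


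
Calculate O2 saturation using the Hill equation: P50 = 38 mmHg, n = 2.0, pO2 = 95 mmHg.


Y = pO2^n / (P50^n + pO2^n)
Y = 95^2.0 / (38^2.0 + 95^2.0)
Y = 86.21%

86.21%


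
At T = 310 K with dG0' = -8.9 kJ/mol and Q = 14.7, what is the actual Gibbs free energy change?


dG = dG0' + RT * ln(Q) / 1000
dG = -8.9 + 8.314 * 310 * ln(14.7) / 1000
dG = -1.9725 kJ/mol

-1.9725 kJ/mol


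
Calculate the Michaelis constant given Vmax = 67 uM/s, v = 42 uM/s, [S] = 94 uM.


Km = [S] * (Vmax - v) / v
Km = 94 * (67 - 42) / 42
Km = 55.9524 uM

55.9524 uM


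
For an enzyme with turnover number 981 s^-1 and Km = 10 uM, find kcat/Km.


Catalytic efficiency = kcat / Km
= 981 / 10
= 98.1 uM^-1*s^-1

98.1 uM^-1*s^-1


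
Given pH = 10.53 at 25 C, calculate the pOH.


pOH = 14 - pH
pOH = 14 - 10.53
pOH = 3.47

3.47


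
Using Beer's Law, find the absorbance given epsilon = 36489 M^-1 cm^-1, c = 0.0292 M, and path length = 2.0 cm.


A = epsilon * c * l
A = 36489 * 0.0292 * 2.0
A = 2130.9576

2130.9576


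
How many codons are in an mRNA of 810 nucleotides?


codons = nucleotides / 3
codons = 810 / 3 = 270

270


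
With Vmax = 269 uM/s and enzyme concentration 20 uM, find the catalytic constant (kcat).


kcat = Vmax / [E]t
kcat = 269 / 20
kcat = 13.45 s^-1

13.45 s^-1


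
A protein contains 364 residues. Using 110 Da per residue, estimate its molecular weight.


MW = n_residues * 110 Da
MW = 364 * 110
MW = 40040 Da

40040 Da


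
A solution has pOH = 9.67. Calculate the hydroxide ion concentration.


[OH-] = 10^(-pOH)
[OH-] = 10^(-9.67)
[OH-] = 2.138e-10 M

2.138e-10 M


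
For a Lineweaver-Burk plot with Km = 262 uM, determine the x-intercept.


x-intercept = -1/Km
= -1/262
= -0.0038 1/uM

-0.0038 1/uM


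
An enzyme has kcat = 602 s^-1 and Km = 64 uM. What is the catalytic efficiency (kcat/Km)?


Catalytic efficiency = kcat / Km
= 602 / 64
= 9.4062 uM^-1*s^-1

9.4062 uM^-1*s^-1


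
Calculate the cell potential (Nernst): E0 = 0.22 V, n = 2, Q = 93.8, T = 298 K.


E = E0 - (RT/nF) * ln(Q)
E = 0.22 - (8.314 * 298 / (2 * 96485)) * ln(93.8)
E = 0.1617 V

0.1617 V


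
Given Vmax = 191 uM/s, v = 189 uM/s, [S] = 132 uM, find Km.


Km = [S] * (Vmax - v) / v
Km = 132 * (191 - 189) / 189
Km = 1.3968 uM

1.3968 uM


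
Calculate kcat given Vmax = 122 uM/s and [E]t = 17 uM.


kcat = Vmax / [E]t
kcat = 122 / 17
kcat = 7.1765 s^-1

7.1765 s^-1


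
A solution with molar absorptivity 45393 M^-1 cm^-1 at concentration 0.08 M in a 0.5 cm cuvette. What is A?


A = epsilon * c * l
A = 45393 * 0.08 * 0.5
A = 1815.72

1815.72


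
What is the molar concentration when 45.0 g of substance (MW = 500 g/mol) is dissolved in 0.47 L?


C = (mass / MW) / volume
C = (45.0 / 500) / 0.47
C = 0.1915 M

0.1915 M


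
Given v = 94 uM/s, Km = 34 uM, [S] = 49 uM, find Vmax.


Vmax = v * (Km + [S]) / [S]
Vmax = 94 * (34 + 49) / 49
Vmax = 159.2245 uM/s

159.2245 uM/s


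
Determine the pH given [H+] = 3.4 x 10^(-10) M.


pH = -log10([H+])
pH = -log10(3.4 x 10^(-10))
pH = 9.4685

9.4685


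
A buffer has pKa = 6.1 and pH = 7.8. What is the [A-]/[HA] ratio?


[A-]/[HA] = 10^(pH - pKa)
= 10^(7.8 - 6.1)
= 50.1187

50.1187


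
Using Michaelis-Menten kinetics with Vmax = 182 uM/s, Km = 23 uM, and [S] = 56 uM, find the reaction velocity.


v = Vmax * [S] / (Km + [S])
v = 182 * 56 / (23 + 56)
v = 129.0127 uM/s

129.0127 uM/s


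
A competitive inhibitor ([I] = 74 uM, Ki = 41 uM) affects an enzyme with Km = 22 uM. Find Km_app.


Km_app = Km * (1 + [I]/Ki)
Km_app = 22 * (1 + 74/41)
Km_app = 61.7073 uM

61.7073 uM


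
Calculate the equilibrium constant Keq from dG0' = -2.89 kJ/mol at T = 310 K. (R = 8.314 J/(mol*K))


Keq = exp(-dG0 * 1000 / (R * T))
Keq = exp(-(-2.89) * 1000 / (8.314 * 310))
Keq = 3.0689

3.0689


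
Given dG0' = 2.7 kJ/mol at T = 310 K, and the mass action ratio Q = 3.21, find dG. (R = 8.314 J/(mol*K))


dG = dG0' + RT * ln(Q) / 1000
dG = 2.7 + 8.314 * 310 * ln(3.21) / 1000
dG = 5.7059 kJ/mol

5.7059 kJ/mol


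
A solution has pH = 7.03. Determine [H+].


[H+] = 10^(-pH)
[H+] = 10^(-7.03)
[H+] = 9.333e-08 M

9.333e-08 M


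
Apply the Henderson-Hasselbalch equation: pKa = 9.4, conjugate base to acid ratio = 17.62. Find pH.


pH = pKa + log10([A-]/[HA])
pH = 9.4 + log10(17.62)
pH = 10.646

10.646


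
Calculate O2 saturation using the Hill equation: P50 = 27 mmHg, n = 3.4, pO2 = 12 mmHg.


Y = pO2^n / (P50^n + pO2^n)
Y = 12^3.4 / (27^3.4 + 12^3.4)
Y = 5.97%

5.97%


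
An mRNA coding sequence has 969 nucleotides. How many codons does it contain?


codons = nucleotides / 3
codons = 969 / 3 = 323

323


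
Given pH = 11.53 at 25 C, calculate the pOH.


pOH = 14 - pH
pOH = 14 - 11.53
pOH = 2.47

2.47


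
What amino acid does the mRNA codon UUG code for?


Standard genetic code lookup.
Codon UUG -> Leu

Leu


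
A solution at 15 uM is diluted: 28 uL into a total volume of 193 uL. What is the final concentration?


C2 = C1 * V1 / V2
C2 = 15 * 28 / 193
C2 = 2.1762 uM

2.1762 uM


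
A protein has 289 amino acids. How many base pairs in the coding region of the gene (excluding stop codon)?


Each amino acid = 1 codon = 3 bp
bp = 289 * 3 = 867 bp

867 bp


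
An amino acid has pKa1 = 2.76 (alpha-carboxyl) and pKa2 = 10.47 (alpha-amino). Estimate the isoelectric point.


pI = (pKa1 + pKa2) / 2
pI = (2.76 + 10.47) / 2
pI = 6.615

6.615


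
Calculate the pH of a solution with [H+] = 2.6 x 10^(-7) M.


pH = -log10([H+])
pH = -log10(2.6 x 10^(-7))
pH = 6.585

6.585


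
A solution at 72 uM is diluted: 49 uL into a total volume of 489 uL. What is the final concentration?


C2 = C1 * V1 / V2
C2 = 72 * 49 / 489
C2 = 7.2147 uM

7.2147 uM


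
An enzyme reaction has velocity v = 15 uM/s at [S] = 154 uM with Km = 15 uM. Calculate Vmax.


Vmax = v * (Km + [S]) / [S]
Vmax = 15 * (15 + 154) / 154
Vmax = 16.461 uM/s

16.461 uM/s


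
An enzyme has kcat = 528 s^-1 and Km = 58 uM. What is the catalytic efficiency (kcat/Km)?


Catalytic efficiency = kcat / Km
= 528 / 58
= 9.1034 uM^-1*s^-1

9.1034 uM^-1*s^-1


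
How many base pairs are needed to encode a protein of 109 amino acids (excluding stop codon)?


Each amino acid = 1 codon = 3 bp
bp = 109 * 3 = 327 bp

327 bp


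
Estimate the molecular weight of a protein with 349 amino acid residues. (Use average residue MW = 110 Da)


MW = n_residues * 110 Da
MW = 349 * 110
MW = 38390 Da

38390 Da


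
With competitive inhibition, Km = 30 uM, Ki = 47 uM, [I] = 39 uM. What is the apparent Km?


Km_app = Km * (1 + [I]/Ki)
Km_app = 30 * (1 + 39/47)
Km_app = 54.8936 uM

54.8936 uM


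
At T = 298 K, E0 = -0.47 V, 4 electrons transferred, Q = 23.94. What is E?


E = E0 - (RT/nF) * ln(Q)
E = -0.47 - (8.314 * 298 / (4 * 96485)) * ln(23.94)
E = -0.4904 V

-0.4904 V


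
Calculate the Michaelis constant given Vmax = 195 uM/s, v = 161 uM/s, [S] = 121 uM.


Km = [S] * (Vmax - v) / v
Km = 121 * (195 - 161) / 161
Km = 25.5528 uM

25.5528 uM


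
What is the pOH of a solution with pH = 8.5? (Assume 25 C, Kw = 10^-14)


pOH = 14 - pH
pOH = 14 - 8.5
pOH = 5.5

5.5


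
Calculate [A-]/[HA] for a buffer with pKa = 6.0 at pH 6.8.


[A-]/[HA] = 10^(pH - pKa)
= 10^(6.8 - 6.0)
= 6.3096

6.3096


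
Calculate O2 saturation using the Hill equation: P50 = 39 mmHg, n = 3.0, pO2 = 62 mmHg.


Y = pO2^n / (P50^n + pO2^n)
Y = 62^3.0 / (39^3.0 + 62^3.0)
Y = 80.07%

80.07%


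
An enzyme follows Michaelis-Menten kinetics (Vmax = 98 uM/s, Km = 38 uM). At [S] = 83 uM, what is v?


v = Vmax * [S] / (Km + [S])
v = 98 * 83 / (38 + 83)
v = 67.2231 uM/s

67.2231 uM/s


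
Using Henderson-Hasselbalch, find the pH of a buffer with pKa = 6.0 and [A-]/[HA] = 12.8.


pH = pKa + log10([A-]/[HA])
pH = 6.0 + log10(12.8)
pH = 7.1072

7.1072


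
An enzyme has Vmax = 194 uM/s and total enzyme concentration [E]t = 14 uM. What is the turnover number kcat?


kcat = Vmax / [E]t
kcat = 194 / 14
kcat = 13.8571 s^-1

13.8571 s^-1


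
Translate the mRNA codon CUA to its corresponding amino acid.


Standard genetic code lookup.
Codon CUA -> Leu

Leu


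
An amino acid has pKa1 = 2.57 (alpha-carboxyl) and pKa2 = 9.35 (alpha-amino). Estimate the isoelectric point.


pI = (pKa1 + pKa2) / 2
pI = (2.57 + 9.35) / 2
pI = 5.96

5.96


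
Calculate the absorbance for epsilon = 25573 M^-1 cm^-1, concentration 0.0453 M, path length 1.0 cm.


A = epsilon * c * l
A = 25573 * 0.0453 * 1.0
A = 1158.4569

1158.4569


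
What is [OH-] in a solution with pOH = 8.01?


[OH-] = 10^(-pOH)
[OH-] = 10^(-8.01)
[OH-] = 9.772e-09 M

9.772e-09 M


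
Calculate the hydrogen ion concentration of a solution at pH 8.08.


[H+] = 10^(-pH)
[H+] = 10^(-8.08)
[H+] = 8.318e-09 M

8.318e-09 M


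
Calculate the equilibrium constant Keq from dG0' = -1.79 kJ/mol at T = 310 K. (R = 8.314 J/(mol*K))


Keq = exp(-dG0 * 1000 / (R * T))
Keq = exp(-(-1.79) * 1000 / (8.314 * 310))
Keq = 2.0027

2.0027


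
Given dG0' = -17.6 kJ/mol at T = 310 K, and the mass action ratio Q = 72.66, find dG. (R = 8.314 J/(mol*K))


dG = dG0' + RT * ln(Q) / 1000
dG = -17.6 + 8.314 * 310 * ln(72.66) / 1000
dG = -6.5541 kJ/mol

-6.5541 kJ/mol


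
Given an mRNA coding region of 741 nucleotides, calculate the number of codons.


codons = nucleotides / 3
codons = 741 / 3 = 247

247


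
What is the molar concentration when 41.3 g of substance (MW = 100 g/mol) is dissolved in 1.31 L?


C = (mass / MW) / volume
C = (41.3 / 100) / 1.31
C = 0.3153 M

0.3153 M


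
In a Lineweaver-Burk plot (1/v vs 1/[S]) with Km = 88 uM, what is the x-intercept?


x-intercept = -1/Km
= -1/88
= -0.0114 1/uM

-0.0114 1/uM


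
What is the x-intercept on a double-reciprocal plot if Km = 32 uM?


x-intercept = -1/Km
= -1/32
= -0.0312 1/uM

-0.0312 1/uM


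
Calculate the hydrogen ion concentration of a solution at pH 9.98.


[H+] = 10^(-pH)
[H+] = 10^(-9.98)
[H+] = 1.047e-10 M

1.047e-10 M


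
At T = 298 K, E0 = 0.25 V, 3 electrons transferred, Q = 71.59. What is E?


E = E0 - (RT/nF) * ln(Q)
E = 0.25 - (8.314 * 298 / (3 * 96485)) * ln(71.59)
E = 0.2134 V

0.2134 V


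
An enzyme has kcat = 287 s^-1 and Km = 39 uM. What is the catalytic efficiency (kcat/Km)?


Catalytic efficiency = kcat / Km
= 287 / 39
= 7.359 uM^-1*s^-1

7.359 uM^-1*s^-1


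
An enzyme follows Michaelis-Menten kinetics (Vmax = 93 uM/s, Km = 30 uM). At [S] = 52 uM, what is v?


v = Vmax * [S] / (Km + [S])
v = 93 * 52 / (30 + 52)
v = 58.9756 uM/s

58.9756 uM/s


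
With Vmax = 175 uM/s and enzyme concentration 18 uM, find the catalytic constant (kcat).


kcat = Vmax / [E]t
kcat = 175 / 18
kcat = 9.7222 s^-1

9.7222 s^-1


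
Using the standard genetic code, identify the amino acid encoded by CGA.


Standard genetic code lookup.
Codon CGA -> Arg

Arg


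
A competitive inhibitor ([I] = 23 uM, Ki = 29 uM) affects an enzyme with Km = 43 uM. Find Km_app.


Km_app = Km * (1 + [I]/Ki)
Km_app = 43 * (1 + 23/29)
Km_app = 77.1034 uM

77.1034 uM


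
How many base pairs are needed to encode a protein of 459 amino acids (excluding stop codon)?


Each amino acid = 1 codon = 3 bp
bp = 459 * 3 = 1377 bp

1377 bp


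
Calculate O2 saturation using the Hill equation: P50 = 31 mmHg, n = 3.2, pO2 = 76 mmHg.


Y = pO2^n / (P50^n + pO2^n)
Y = 76^3.2 / (31^3.2 + 76^3.2)
Y = 94.63%

94.63%


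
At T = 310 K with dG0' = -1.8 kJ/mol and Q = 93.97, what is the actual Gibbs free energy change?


dG = dG0' + RT * ln(Q) / 1000
dG = -1.8 + 8.314 * 310 * ln(93.97) / 1000
dG = 9.9088 kJ/mol

9.9088 kJ/mol


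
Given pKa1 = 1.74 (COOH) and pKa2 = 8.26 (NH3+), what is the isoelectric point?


pI = (pKa1 + pKa2) / 2
pI = (1.74 + 8.26) / 2
pI = 5.0

5.0


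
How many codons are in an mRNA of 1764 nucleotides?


codons = nucleotides / 3
codons = 1764 / 3 = 588

588


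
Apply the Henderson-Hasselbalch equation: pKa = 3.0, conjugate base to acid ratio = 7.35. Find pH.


pH = pKa + log10([A-]/[HA])
pH = 3.0 + log10(7.35)
pH = 3.8663

3.8663


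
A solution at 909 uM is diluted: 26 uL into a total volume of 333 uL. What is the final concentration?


C2 = C1 * V1 / V2
C2 = 909 * 26 / 333
C2 = 70.973 uM

70.973 uM


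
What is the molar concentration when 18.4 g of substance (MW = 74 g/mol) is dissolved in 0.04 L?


C = (mass / MW) / volume
C = (18.4 / 74) / 0.04
C = 6.2162 M

6.2162 M


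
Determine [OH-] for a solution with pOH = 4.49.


[OH-] = 10^(-pOH)
[OH-] = 10^(-4.49)
[OH-] = 3.236e-05 M

3.236e-05 M


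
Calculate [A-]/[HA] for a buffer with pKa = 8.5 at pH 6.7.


[A-]/[HA] = 10^(pH - pKa)
= 10^(6.7 - 8.5)
= 0.0158

0.0158


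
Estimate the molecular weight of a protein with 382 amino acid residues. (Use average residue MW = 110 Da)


MW = n_residues * 110 Da
MW = 382 * 110
MW = 42020 Da

42020 Da


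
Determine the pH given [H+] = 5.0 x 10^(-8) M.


pH = -log10([H+])
pH = -log10(5.0 x 10^(-8))
pH = 7.301

7.301


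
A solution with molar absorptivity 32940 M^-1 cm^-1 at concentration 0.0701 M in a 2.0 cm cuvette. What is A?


A = epsilon * c * l
A = 32940 * 0.0701 * 2.0
A = 4618.188

4618.188


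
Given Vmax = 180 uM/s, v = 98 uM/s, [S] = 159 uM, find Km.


Km = [S] * (Vmax - v) / v
Km = 159 * (180 - 98) / 98
Km = 133.0408 uM

133.0408 uM


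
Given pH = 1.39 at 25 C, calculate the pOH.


pOH = 14 - pH
pOH = 14 - 1.39
pOH = 12.61

12.61


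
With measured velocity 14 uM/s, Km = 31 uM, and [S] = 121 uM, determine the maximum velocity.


Vmax = v * (Km + [S]) / [S]
Vmax = 14 * (31 + 121) / 121
Vmax = 17.5868 uM/s

17.5868 uM/s


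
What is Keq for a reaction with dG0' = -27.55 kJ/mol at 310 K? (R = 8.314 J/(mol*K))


Keq = exp(-dG0 * 1000 / (R * T))
Keq = exp(-(-27.55) * 1000 / (8.314 * 310))
Keq = 43884.4508

43884.4508


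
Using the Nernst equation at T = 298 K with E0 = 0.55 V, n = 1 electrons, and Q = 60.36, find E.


E = E0 - (RT/nF) * ln(Q)
E = 0.55 - (8.314 * 298 / (1 * 96485)) * ln(60.36)
E = 0.4447 V

0.4447 V


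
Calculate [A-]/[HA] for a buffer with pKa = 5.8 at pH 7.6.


[A-]/[HA] = 10^(pH - pKa)
= 10^(7.6 - 5.8)
= 63.0957

63.0957


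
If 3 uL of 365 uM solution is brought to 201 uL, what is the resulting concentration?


C2 = C1 * V1 / V2
C2 = 365 * 3 / 201
C2 = 5.4478 uM

5.4478 uM


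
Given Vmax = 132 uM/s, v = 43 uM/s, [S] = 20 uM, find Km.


Km = [S] * (Vmax - v) / v
Km = 20 * (132 - 43) / 43
Km = 41.3953 uM

41.3953 uM


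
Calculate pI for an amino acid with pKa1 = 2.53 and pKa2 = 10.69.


pI = (pKa1 + pKa2) / 2
pI = (2.53 + 10.69) / 2
pI = 6.61

6.61


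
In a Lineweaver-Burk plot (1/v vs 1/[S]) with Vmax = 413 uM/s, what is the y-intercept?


y-intercept = 1/Vmax
= 1/413
= 0.0024 s/uM

0.0024 s/uM


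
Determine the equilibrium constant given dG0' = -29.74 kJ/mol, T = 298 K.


Keq = exp(-dG0 * 1000 / (R * T))
Keq = exp(-(-29.74) * 1000 / (8.314 * 298))
Keq = 163356.0545

163356.0545


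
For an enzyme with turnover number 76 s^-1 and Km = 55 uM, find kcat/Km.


Catalytic efficiency = kcat / Km
= 76 / 55
= 1.3818 uM^-1*s^-1

1.3818 uM^-1*s^-1


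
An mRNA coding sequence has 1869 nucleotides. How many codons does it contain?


codons = nucleotides / 3
codons = 1869 / 3 = 623

623


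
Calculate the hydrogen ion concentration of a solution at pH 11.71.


[H+] = 10^(-pH)
[H+] = 10^(-11.71)
[H+] = 1.950e-12 M

1.950e-12 M


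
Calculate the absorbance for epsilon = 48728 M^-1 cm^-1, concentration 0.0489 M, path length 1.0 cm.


A = epsilon * c * l
A = 48728 * 0.0489 * 1.0
A = 2382.7992

2382.7992


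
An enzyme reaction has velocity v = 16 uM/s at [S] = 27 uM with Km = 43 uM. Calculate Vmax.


Vmax = v * (Km + [S]) / [S]
Vmax = 16 * (43 + 27) / 27
Vmax = 41.4815 uM/s

41.4815 uM/s


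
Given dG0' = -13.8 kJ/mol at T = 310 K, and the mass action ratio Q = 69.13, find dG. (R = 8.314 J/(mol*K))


dG = dG0' + RT * ln(Q) / 1000
dG = -13.8 + 8.314 * 310 * ln(69.13) / 1000
dG = -2.8824 kJ/mol

-2.8824 kJ/mol


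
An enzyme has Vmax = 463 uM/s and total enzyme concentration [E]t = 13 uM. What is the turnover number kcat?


kcat = Vmax / [E]t
kcat = 463 / 13
kcat = 35.6154 s^-1

35.6154 s^-1


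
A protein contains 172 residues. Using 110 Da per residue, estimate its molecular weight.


MW = n_residues * 110 Da
MW = 172 * 110
MW = 18920 Da

18920 Da


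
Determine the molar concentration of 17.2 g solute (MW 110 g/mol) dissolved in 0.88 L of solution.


C = (mass / MW) / volume
C = (17.2 / 110) / 0.88
C = 0.1777 M

0.1777 M


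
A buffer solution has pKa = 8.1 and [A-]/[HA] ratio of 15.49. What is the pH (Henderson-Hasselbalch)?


pH = pKa + log10([A-]/[HA])
pH = 8.1 + log10(15.49)
pH = 9.2901

9.2901


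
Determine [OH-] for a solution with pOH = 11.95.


[OH-] = 10^(-pOH)
[OH-] = 10^(-11.95)
[OH-] = 1.122e-12 M

1.122e-12 M


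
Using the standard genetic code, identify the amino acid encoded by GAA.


Standard genetic code lookup.
Codon GAA -> Glu

Glu


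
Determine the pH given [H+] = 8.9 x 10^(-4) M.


pH = -log10([H+])
pH = -log10(8.9 x 10^(-4))
pH = 3.0506

3.0506


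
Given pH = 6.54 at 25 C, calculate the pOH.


pOH = 14 - pH
pOH = 14 - 6.54
pOH = 7.46

7.46


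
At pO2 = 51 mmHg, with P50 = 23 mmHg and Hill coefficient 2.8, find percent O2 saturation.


Y = pO2^n / (P50^n + pO2^n)
Y = 51^2.8 / (23^2.8 + 51^2.8)
Y = 90.29%

90.29%


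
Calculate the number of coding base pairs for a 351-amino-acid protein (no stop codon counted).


Each amino acid = 1 codon = 3 bp
bp = 351 * 3 = 1053 bp

1053 bp


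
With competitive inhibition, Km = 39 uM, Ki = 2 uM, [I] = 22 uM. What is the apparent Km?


Km_app = Km * (1 + [I]/Ki)
Km_app = 39 * (1 + 22/2)
Km_app = 468.0 uM

468.0 uM


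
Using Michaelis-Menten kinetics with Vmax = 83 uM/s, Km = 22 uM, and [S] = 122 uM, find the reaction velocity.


v = Vmax * [S] / (Km + [S])
v = 83 * 122 / (22 + 122)
v = 70.3194 uM/s

70.3194 uM/s


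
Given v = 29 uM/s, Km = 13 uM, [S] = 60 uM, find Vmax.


Vmax = v * (Km + [S]) / [S]
Vmax = 29 * (13 + 60) / 60
Vmax = 35.2833 uM/s

35.2833 uM/s


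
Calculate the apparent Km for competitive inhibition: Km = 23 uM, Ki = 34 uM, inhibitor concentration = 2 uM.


Km_app = Km * (1 + [I]/Ki)
Km_app = 23 * (1 + 2/34)
Km_app = 24.3529 uM

24.3529 uM


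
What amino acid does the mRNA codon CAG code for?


Standard genetic code lookup.
Codon CAG -> Gln

Gln


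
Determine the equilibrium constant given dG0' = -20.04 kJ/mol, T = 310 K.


Keq = exp(-dG0 * 1000 / (R * T))
Keq = exp(-(-20.04) * 1000 / (8.314 * 310))
Keq = 2381.4347

2381.4347


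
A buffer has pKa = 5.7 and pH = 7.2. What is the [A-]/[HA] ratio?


[A-]/[HA] = 10^(pH - pKa)
= 10^(7.2 - 5.7)
= 31.6228

31.6228


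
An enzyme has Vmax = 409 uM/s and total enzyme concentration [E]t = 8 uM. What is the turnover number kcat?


kcat = Vmax / [E]t
kcat = 409 / 8
kcat = 51.125 s^-1

51.125 s^-1


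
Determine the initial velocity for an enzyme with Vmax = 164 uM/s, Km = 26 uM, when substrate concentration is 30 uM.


v = Vmax * [S] / (Km + [S])
v = 164 * 30 / (26 + 30)
v = 87.8571 uM/s

87.8571 uM/s


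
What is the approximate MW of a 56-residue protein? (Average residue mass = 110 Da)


MW = n_residues * 110 Da
MW = 56 * 110
MW = 6160 Da

6160 Da


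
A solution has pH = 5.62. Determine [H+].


[H+] = 10^(-pH)
[H+] = 10^(-5.62)
[H+] = 2.399e-06 M

2.399e-06 M


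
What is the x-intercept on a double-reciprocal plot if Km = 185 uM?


x-intercept = -1/Km
= -1/185
= -0.0054 1/uM

-0.0054 1/uM


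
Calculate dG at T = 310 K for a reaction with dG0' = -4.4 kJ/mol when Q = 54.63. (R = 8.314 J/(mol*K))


dG = dG0' + RT * ln(Q) / 1000
dG = -4.4 + 8.314 * 310 * ln(54.63) / 1000
dG = 5.9109 kJ/mol

5.9109 kJ/mol


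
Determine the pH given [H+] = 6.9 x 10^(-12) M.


pH = -log10([H+])
pH = -log10(6.9 x 10^(-12))
pH = 11.1612

11.1612


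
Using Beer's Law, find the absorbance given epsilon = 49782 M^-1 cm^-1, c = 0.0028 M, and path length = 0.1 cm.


A = epsilon * c * l
A = 49782 * 0.0028 * 0.1
A = 13.939

13.939


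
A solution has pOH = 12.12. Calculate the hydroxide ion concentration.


[OH-] = 10^(-pOH)
[OH-] = 10^(-12.12)
[OH-] = 7.586e-13 M

7.586e-13 M


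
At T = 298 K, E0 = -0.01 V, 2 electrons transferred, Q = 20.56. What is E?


E = E0 - (RT/nF) * ln(Q)
E = -0.01 - (8.314 * 298 / (2 * 96485)) * ln(20.56)
E = -0.0488 V

-0.0488 V


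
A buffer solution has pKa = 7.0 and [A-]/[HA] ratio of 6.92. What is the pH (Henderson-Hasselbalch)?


pH = pKa + log10([A-]/[HA])
pH = 7.0 + log10(6.92)
pH = 7.8401

7.8401


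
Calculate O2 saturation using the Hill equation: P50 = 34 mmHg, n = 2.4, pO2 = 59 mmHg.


Y = pO2^n / (P50^n + pO2^n)
Y = 59^2.4 / (34^2.4 + 59^2.4)
Y = 78.97%

78.97%


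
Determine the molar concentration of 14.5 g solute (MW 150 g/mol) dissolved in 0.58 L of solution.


C = (mass / MW) / volume
C = (14.5 / 150) / 0.58
C = 0.1667 M

0.1667 M


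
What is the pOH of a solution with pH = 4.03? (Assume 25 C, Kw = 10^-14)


pOH = 14 - pH
pOH = 14 - 4.03
pOH = 9.97

9.97


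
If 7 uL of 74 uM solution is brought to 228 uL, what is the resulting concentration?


C2 = C1 * V1 / V2
C2 = 74 * 7 / 228
C2 = 2.2719 uM

2.2719 uM


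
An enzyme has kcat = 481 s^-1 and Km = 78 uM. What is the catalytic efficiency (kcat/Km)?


Catalytic efficiency = kcat / Km
= 481 / 78
= 6.1667 uM^-1*s^-1

6.1667 uM^-1*s^-1


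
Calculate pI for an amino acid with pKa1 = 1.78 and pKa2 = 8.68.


pI = (pKa1 + pKa2) / 2
pI = (1.78 + 8.68) / 2
pI = 5.23

5.23


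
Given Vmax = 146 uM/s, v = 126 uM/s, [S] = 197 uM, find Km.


Km = [S] * (Vmax - v) / v
Km = 197 * (146 - 126) / 126
Km = 31.2698 uM

31.2698 uM


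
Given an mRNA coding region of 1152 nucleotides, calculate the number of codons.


codons = nucleotides / 3
codons = 1152 / 3 = 384

384


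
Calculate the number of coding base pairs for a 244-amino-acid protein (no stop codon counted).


Each amino acid = 1 codon = 3 bp
bp = 244 * 3 = 732 bp

732 bp


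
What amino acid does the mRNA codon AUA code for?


Standard genetic code lookup.
Codon AUA -> Ile

Ile


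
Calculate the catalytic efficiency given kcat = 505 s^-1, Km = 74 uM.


Catalytic efficiency = kcat / Km
= 505 / 74
= 6.8243 uM^-1*s^-1

6.8243 uM^-1*s^-1


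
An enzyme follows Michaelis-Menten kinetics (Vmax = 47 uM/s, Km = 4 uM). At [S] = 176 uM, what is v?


v = Vmax * [S] / (Km + [S])
v = 47 * 176 / (4 + 176)
v = 45.9556 uM/s

45.9556 uM/s


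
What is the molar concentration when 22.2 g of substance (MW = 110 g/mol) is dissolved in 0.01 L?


C = (mass / MW) / volume
C = (22.2 / 110) / 0.01
C = 20.1818 M

20.1818 M


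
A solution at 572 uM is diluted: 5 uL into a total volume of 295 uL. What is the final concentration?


C2 = C1 * V1 / V2
C2 = 572 * 5 / 295
C2 = 9.6949 uM

9.6949 uM


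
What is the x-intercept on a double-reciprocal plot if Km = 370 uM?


x-intercept = -1/Km
= -1/370
= -0.0027 1/uM

-0.0027 1/uM


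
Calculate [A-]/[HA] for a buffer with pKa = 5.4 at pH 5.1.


[A-]/[HA] = 10^(pH - pKa)
= 10^(5.1 - 5.4)
= 0.5012

0.5012


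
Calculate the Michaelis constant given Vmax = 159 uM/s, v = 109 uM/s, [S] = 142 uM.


Km = [S] * (Vmax - v) / v
Km = 142 * (159 - 109) / 109
Km = 65.1376 uM

65.1376 uM


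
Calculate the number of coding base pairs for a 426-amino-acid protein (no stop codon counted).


Each amino acid = 1 codon = 3 bp
bp = 426 * 3 = 1278 bp

1278 bp


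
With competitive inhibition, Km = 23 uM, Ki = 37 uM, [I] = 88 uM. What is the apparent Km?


Km_app = Km * (1 + [I]/Ki)
Km_app = 23 * (1 + 88/37)
Km_app = 77.7027 uM

77.7027 uM


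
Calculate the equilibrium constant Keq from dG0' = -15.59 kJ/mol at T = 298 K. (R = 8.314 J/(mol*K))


Keq = exp(-dG0 * 1000 / (R * T))
Keq = exp(-(-15.59) * 1000 / (8.314 * 298))
Keq = 540.4763

540.4763


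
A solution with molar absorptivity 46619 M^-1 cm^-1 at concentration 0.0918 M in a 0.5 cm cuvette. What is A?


A = epsilon * c * l
A = 46619 * 0.0918 * 0.5
A = 2139.8121

2139.8121


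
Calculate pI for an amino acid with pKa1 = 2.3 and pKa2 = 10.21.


pI = (pKa1 + pKa2) / 2
pI = (2.3 + 10.21) / 2
pI = 6.255

6.255


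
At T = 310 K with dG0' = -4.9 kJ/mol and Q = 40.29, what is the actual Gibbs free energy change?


dG = dG0' + RT * ln(Q) / 1000
dG = -4.9 + 8.314 * 310 * ln(40.29) / 1000
dG = 4.6261 kJ/mol

4.6261 kJ/mol


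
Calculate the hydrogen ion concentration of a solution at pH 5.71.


[H+] = 10^(-pH)
[H+] = 10^(-5.71)
[H+] = 1.950e-06 M

1.950e-06 M


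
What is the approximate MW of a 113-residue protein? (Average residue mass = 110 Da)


MW = n_residues * 110 Da
MW = 113 * 110
MW = 12430 Da

12430 Da


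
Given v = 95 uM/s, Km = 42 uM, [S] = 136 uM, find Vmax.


Vmax = v * (Km + [S]) / [S]
Vmax = 95 * (42 + 136) / 136
Vmax = 124.3382 uM/s

124.3382 uM/s


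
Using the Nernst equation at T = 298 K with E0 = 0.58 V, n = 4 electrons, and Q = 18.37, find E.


E = E0 - (RT/nF) * ln(Q)
E = 0.58 - (8.314 * 298 / (4 * 96485)) * ln(18.37)
E = 0.5613 V

0.5613 V


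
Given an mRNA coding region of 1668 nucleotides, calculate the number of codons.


codons = nucleotides / 3
codons = 1668 / 3 = 556

556


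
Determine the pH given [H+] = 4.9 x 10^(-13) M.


pH = -log10([H+])
pH = -log10(4.9 x 10^(-13))
pH = 12.3098

12.3098


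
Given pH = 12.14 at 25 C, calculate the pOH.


pOH = 14 - pH
pOH = 14 - 12.14
pOH = 1.86

1.86


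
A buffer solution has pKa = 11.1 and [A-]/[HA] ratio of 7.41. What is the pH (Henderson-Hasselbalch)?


pH = pKa + log10([A-]/[HA])
pH = 11.1 + log10(7.41)
pH = 11.9698

11.9698


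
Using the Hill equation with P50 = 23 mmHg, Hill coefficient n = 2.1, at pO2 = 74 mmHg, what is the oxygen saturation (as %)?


Y = pO2^n / (P50^n + pO2^n)
Y = 74^2.1 / (23^2.1 + 74^2.1)
Y = 92.09%

92.09%


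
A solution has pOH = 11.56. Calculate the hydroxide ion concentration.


[OH-] = 10^(-pOH)
[OH-] = 10^(-11.56)
[OH-] = 2.754e-12 M

2.754e-12 M


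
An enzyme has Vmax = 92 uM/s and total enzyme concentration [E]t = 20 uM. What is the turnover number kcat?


kcat = Vmax / [E]t
kcat = 92 / 20
kcat = 4.6 s^-1

4.6 s^-1


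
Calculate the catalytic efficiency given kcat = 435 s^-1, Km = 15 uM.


Catalytic efficiency = kcat / Km
= 435 / 15
= 29.0 uM^-1*s^-1

29.0 uM^-1*s^-1


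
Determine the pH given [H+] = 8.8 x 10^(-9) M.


pH = -log10([H+])
pH = -log10(8.8 x 10^(-9))
pH = 8.0555

8.0555


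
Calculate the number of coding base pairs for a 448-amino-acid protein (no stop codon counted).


Each amino acid = 1 codon = 3 bp
bp = 448 * 3 = 1344 bp

1344 bp


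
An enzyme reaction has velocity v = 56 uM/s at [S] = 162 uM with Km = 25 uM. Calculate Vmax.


Vmax = v * (Km + [S]) / [S]
Vmax = 56 * (25 + 162) / 162
Vmax = 64.642 uM/s

64.642 uM/s


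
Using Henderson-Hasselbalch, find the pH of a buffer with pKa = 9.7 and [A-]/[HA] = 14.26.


pH = pKa + log10([A-]/[HA])
pH = 9.7 + log10(14.26)
pH = 10.8541

10.8541


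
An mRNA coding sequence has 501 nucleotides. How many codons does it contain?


codons = nucleotides / 3
codons = 501 / 3 = 167

167


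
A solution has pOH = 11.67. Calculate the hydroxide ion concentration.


[OH-] = 10^(-pOH)
[OH-] = 10^(-11.67)
[OH-] = 2.138e-12 M

2.138e-12 M


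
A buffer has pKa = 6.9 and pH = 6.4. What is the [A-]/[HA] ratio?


[A-]/[HA] = 10^(pH - pKa)
= 10^(6.4 - 6.9)
= 0.3162

0.3162


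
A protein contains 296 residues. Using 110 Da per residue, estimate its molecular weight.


MW = n_residues * 110 Da
MW = 296 * 110
MW = 32560 Da

32560 Da


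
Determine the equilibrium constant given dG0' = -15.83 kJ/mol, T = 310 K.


Keq = exp(-dG0 * 1000 / (R * T))
Keq = exp(-(-15.83) * 1000 / (8.314 * 310))
Keq = 464.9786

464.9786


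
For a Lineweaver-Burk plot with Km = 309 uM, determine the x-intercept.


x-intercept = -1/Km
= -1/309
= -0.0032 1/uM

-0.0032 1/uM


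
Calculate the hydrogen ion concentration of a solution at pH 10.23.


[H+] = 10^(-pH)
[H+] = 10^(-10.23)
[H+] = 5.888e-11 M

5.888e-11 M


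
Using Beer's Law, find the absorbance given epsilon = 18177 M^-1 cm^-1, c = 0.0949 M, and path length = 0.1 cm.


A = epsilon * c * l
A = 18177 * 0.0949 * 0.1
A = 172.4997

172.4997


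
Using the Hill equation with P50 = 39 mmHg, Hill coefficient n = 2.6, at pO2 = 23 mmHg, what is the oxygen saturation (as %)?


Y = pO2^n / (P50^n + pO2^n)
Y = 23^2.6 / (39^2.6 + 23^2.6)
Y = 20.21%

20.21%


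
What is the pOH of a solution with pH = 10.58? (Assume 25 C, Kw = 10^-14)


pOH = 14 - pH
pOH = 14 - 10.58
pOH = 3.42

3.42


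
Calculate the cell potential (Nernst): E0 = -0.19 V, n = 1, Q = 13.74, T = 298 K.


E = E0 - (RT/nF) * ln(Q)
E = -0.19 - (8.314 * 298 / (1 * 96485)) * ln(13.74)
E = -0.2573 V

-0.2573 V


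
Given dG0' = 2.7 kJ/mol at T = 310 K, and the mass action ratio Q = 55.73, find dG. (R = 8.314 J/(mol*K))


dG = dG0' + RT * ln(Q) / 1000
dG = 2.7 + 8.314 * 310 * ln(55.73) / 1000
dG = 13.0622 kJ/mol

13.0622 kJ/mol


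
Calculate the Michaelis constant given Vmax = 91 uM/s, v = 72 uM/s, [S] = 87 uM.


Km = [S] * (Vmax - v) / v
Km = 87 * (91 - 72) / 72
Km = 22.9583 uM

22.9583 uM


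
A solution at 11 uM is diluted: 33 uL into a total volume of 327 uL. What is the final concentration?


C2 = C1 * V1 / V2
C2 = 11 * 33 / 327
C2 = 1.1101 uM

1.1101 uM


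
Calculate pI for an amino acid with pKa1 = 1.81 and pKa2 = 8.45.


pI = (pKa1 + pKa2) / 2
pI = (1.81 + 8.45) / 2
pI = 5.13

5.13


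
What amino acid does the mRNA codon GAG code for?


Standard genetic code lookup.
Codon GAG -> Glu

Glu


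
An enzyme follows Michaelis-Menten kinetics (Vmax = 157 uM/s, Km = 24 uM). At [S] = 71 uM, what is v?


v = Vmax * [S] / (Km + [S])
v = 157 * 71 / (24 + 71)
v = 117.3368 uM/s

117.3368 uM/s


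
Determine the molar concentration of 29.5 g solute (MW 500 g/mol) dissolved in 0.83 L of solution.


C = (mass / MW) / volume
C = (29.5 / 500) / 0.83
C = 0.0711 M

0.0711 M


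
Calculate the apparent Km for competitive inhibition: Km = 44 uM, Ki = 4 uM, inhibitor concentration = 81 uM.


Km_app = Km * (1 + [I]/Ki)
Km_app = 44 * (1 + 81/4)
Km_app = 935.0 uM

935.0 uM


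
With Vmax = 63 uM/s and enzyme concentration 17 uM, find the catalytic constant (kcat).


kcat = Vmax / [E]t
kcat = 63 / 17
kcat = 3.7059 s^-1

3.7059 s^-1


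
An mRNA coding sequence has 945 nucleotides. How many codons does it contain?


codons = nucleotides / 3
codons = 945 / 3 = 315

315


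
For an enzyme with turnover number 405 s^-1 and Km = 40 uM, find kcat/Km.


Catalytic efficiency = kcat / Km
= 405 / 40
= 10.125 uM^-1*s^-1

10.125 uM^-1*s^-1


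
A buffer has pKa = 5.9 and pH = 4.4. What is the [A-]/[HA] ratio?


[A-]/[HA] = 10^(pH - pKa)
= 10^(4.4 - 5.9)
= 0.0316

0.0316


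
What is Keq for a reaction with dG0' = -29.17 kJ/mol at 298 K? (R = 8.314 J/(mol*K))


Keq = exp(-dG0 * 1000 / (R * T))
Keq = exp(-(-29.17) * 1000 / (8.314 * 298))
Keq = 129783.5746

129783.5746


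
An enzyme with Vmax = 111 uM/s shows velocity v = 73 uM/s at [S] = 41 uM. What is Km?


Km = [S] * (Vmax - v) / v
Km = 41 * (111 - 73) / 73
Km = 21.3425 uM

21.3425 uM


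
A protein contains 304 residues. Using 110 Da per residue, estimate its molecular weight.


MW = n_residues * 110 Da
MW = 304 * 110
MW = 33440 Da

33440 Da


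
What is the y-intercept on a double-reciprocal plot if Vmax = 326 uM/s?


y-intercept = 1/Vmax
= 1/326
= 0.0031 s/uM

0.0031 s/uM


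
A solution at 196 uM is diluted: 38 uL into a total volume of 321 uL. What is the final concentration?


C2 = C1 * V1 / V2
C2 = 196 * 38 / 321
C2 = 23.2025 uM

23.2025 uM


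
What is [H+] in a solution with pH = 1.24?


[H+] = 10^(-pH)
[H+] = 10^(-1.24)
[H+] = 0.0575 M

0.0575 M


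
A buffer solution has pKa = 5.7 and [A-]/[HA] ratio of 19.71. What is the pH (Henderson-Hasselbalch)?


pH = pKa + log10([A-]/[HA])
pH = 5.7 + log10(19.71)
pH = 6.9947

6.9947


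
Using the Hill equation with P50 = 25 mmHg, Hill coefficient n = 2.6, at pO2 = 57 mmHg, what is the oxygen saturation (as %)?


Y = pO2^n / (P50^n + pO2^n)
Y = 57^2.6 / (25^2.6 + 57^2.6)
Y = 89.5%

89.5%


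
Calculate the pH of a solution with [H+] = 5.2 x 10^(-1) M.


pH = -log10([H+])
pH = -log10(5.2 x 10^(-1))
pH = 0.284

0.284


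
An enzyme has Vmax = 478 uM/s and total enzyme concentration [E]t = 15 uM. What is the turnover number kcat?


kcat = Vmax / [E]t
kcat = 478 / 15
kcat = 31.8667 s^-1

31.8667 s^-1


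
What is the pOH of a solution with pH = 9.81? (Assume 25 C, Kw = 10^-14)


pOH = 14 - pH
pOH = 14 - 9.81
pOH = 4.19

4.19


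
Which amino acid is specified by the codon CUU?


Standard genetic code lookup.
Codon CUU -> Leu

Leu


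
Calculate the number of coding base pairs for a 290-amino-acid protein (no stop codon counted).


Each amino acid = 1 codon = 3 bp
bp = 290 * 3 = 870 bp

870 bp


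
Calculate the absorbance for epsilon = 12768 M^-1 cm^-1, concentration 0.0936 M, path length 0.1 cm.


A = epsilon * c * l
A = 12768 * 0.0936 * 0.1
A = 119.5085

119.5085


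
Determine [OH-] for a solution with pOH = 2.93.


[OH-] = 10^(-pOH)
[OH-] = 10^(-2.93)
[OH-] = 0.0012 M

0.0012 M


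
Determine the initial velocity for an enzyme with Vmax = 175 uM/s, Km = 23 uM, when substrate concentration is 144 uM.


v = Vmax * [S] / (Km + [S])
v = 175 * 144 / (23 + 144)
v = 150.8982 uM/s

150.8982 uM/s


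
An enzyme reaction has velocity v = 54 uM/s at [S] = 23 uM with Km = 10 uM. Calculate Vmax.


Vmax = v * (Km + [S]) / [S]
Vmax = 54 * (10 + 23) / 23
Vmax = 77.4783 uM/s

77.4783 uM/s


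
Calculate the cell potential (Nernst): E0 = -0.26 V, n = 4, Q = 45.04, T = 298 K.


E = E0 - (RT/nF) * ln(Q)
E = -0.26 - (8.314 * 298 / (4 * 96485)) * ln(45.04)
E = -0.2844 V

-0.2844 V


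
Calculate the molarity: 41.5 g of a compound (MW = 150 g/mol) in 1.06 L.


C = (mass / MW) / volume
C = (41.5 / 150) / 1.06
C = 0.261 M

0.261 M


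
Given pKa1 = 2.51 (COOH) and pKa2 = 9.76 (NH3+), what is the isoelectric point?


pI = (pKa1 + pKa2) / 2
pI = (2.51 + 9.76) / 2
pI = 6.135

6.135


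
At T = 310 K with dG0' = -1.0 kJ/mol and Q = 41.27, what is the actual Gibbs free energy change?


dG = dG0' + RT * ln(Q) / 1000
dG = -1.0 + 8.314 * 310 * ln(41.27) / 1000
dG = 8.5881 kJ/mol

8.5881 kJ/mol
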